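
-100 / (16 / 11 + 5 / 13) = -14300 / 263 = -54.37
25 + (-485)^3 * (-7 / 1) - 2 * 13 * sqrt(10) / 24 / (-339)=13 * sqrt(10) / 4068 + 798588900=798588900.01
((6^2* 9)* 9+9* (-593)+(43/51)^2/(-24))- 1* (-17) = -150069145/62424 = -2404.03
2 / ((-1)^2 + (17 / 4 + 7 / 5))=40 / 133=0.30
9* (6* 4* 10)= 2160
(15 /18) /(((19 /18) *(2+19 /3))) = 9 /95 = 0.09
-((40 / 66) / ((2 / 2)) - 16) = 508 / 33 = 15.39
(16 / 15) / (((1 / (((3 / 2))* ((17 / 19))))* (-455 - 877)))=-34 / 31635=-0.00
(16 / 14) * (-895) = -1022.86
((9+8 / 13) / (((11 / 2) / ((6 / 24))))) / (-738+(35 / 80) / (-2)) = -2000 / 3378089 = -0.00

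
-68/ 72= -17/ 18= -0.94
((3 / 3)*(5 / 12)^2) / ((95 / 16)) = 5 / 171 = 0.03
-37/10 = -3.70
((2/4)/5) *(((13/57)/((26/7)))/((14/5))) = 1/456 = 0.00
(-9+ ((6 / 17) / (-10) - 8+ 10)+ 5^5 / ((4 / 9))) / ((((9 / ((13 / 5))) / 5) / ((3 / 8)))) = 31047029 / 8160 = 3804.78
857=857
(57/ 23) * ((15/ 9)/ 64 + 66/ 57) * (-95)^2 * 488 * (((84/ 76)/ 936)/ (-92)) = -165.86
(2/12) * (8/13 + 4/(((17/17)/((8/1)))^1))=212/39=5.44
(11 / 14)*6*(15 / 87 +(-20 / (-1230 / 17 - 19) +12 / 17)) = 27722277 / 5359403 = 5.17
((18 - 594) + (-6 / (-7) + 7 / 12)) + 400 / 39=-616219 / 1092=-564.30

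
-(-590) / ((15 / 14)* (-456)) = -413 / 342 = -1.21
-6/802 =-3/401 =-0.01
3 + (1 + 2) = 6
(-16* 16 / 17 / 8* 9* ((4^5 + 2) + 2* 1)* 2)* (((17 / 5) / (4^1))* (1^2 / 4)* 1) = -37008 / 5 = -7401.60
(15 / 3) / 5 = 1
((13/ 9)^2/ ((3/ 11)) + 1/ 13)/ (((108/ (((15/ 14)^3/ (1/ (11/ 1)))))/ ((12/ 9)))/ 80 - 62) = -335637500/ 2689796889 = -0.12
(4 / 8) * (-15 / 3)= -5 / 2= -2.50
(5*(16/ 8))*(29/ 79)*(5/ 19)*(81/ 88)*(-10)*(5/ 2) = -1468125/ 66044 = -22.23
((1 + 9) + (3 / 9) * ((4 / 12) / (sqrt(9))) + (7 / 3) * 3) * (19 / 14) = 4370 / 189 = 23.12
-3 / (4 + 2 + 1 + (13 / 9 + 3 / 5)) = -135 / 407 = -0.33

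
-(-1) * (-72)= -72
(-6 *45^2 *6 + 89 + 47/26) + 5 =-1892909/26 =-72804.19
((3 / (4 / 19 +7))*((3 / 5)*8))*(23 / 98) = 15732 / 33565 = 0.47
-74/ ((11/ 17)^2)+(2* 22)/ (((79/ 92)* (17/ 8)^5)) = -2382789853814/ 13572413063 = -175.56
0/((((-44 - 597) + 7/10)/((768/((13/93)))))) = 0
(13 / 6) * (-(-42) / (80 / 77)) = 7007 / 80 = 87.59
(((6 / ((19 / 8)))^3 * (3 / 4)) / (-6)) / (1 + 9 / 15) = -8640 / 6859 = -1.26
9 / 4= 2.25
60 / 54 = 10 / 9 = 1.11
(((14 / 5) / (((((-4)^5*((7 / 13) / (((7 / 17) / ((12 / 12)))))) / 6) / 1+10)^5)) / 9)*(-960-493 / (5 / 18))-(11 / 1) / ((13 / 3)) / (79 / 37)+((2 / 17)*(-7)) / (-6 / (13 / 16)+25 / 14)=-4601644144107774064367670971 / 4416962042961138178216719400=-1.04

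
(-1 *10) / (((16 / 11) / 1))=-55 / 8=-6.88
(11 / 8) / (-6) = -11 / 48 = -0.23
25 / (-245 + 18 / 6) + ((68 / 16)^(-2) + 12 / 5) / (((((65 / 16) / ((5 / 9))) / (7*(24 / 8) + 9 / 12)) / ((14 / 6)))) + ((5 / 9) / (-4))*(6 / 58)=40158140111 / 2372996340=16.92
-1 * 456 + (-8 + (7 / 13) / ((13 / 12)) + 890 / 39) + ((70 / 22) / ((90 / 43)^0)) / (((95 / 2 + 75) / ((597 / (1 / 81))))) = 31830196 / 39039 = 815.34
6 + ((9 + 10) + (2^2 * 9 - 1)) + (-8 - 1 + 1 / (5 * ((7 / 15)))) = 51.43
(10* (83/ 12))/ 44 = 415/ 264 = 1.57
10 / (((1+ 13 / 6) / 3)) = 180 / 19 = 9.47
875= 875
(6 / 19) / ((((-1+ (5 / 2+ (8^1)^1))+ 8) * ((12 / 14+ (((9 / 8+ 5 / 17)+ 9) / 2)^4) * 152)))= 8210448384 / 50998775853248315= 0.00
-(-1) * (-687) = -687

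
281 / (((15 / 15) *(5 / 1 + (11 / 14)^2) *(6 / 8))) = 220304 / 3303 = 66.70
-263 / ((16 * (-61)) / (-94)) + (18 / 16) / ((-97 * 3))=-149900 / 5917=-25.33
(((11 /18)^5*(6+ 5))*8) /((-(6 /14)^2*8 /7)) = -607645423 /17006112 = -35.73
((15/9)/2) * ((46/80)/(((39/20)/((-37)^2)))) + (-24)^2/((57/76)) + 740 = 863179/468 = 1844.40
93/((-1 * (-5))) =93/5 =18.60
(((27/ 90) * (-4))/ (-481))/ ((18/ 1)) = 1/ 7215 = 0.00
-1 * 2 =-2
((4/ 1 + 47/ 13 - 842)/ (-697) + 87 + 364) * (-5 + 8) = 12292074/ 9061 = 1356.59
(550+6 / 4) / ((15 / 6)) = 1103 / 5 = 220.60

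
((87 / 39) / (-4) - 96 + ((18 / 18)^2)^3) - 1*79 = -9077 / 52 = -174.56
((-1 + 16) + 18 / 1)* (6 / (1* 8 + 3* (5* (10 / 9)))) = 297 / 37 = 8.03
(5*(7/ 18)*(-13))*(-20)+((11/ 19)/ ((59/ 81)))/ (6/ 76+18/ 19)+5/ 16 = 506.64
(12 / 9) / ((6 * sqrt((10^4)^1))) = 1 / 450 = 0.00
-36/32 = -9/8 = -1.12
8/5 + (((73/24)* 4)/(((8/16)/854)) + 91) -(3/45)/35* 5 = 730564/35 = 20873.26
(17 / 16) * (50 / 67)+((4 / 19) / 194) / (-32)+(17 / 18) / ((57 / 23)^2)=0.95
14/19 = 0.74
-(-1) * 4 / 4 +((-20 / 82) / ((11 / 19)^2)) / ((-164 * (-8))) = 3252611 / 3254416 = 1.00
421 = 421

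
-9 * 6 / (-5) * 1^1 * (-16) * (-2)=1728 / 5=345.60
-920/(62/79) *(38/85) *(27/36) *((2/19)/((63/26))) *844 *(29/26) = -177891568/11067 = -16074.06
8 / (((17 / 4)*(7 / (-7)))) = -32 / 17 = -1.88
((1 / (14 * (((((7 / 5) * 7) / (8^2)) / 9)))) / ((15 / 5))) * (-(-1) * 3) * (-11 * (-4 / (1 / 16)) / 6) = 168960 / 343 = 492.59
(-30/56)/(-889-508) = 15/39116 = 0.00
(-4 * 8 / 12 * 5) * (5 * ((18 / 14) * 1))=-600 / 7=-85.71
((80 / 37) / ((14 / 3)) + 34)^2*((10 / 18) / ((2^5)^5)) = 99591845 / 5064445919232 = 0.00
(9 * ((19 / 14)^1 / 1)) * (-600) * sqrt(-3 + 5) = -51300 * sqrt(2) / 7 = -10364.17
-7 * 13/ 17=-91/ 17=-5.35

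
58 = 58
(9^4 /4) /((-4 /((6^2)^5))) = -24794911296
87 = 87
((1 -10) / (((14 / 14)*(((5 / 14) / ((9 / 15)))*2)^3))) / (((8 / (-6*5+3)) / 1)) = 18.00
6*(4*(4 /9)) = 32 /3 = 10.67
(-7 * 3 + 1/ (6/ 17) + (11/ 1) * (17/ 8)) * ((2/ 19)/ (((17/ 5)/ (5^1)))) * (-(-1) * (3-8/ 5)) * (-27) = -39375/ 1292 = -30.48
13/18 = 0.72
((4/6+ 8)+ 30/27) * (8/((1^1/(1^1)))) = 704/9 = 78.22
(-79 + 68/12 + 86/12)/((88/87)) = -11513/176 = -65.41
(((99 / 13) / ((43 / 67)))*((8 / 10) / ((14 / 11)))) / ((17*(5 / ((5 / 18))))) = 0.02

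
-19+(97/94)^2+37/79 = -12192593/698044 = -17.47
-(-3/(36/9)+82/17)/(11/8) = -554/187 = -2.96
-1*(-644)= 644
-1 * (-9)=9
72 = 72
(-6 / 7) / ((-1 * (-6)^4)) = 0.00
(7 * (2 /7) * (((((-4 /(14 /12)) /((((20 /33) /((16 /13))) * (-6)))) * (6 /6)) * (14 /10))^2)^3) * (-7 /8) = -37917664877740032 /1178420166015625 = -32.18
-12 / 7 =-1.71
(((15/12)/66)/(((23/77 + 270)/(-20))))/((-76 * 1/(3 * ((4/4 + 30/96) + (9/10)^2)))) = 5943/50617216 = 0.00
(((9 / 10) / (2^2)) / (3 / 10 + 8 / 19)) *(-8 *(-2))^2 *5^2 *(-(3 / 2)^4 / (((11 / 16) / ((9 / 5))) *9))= -4432320 / 1507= -2941.15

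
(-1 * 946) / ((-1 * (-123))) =-946 / 123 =-7.69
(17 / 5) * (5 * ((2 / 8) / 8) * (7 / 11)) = 119 / 352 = 0.34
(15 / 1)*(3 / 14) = 45 / 14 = 3.21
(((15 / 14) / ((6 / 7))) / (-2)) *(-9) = 45 / 8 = 5.62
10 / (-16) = -0.62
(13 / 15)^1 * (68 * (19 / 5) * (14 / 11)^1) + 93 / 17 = 4074173 / 14025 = 290.49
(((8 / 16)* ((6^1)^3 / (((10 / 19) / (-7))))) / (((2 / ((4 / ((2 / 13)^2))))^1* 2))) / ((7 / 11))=-953667 / 10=-95366.70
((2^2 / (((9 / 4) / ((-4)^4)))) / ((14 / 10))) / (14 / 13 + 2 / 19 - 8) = -1264640 / 26523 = -47.68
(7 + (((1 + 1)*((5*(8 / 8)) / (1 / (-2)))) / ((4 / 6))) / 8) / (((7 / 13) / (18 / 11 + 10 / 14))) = 30589 / 2156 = 14.19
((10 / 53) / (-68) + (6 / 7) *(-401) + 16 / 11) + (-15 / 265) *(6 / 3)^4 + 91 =-34989343 / 138754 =-252.17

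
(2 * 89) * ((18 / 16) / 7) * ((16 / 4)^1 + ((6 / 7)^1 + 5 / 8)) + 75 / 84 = 247307 / 1568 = 157.72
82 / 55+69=3877 / 55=70.49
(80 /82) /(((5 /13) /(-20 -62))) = -208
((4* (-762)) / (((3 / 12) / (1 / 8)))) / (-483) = 508 / 161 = 3.16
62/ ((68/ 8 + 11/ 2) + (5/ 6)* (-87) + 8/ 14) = -868/ 811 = -1.07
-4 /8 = -1 /2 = -0.50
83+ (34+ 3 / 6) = 235 / 2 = 117.50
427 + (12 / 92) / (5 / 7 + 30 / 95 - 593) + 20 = 269814431 / 603612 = 447.00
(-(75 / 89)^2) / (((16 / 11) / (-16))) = 61875 / 7921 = 7.81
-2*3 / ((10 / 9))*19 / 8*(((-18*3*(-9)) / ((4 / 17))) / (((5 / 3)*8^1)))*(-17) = 108079353 / 3200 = 33774.80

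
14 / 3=4.67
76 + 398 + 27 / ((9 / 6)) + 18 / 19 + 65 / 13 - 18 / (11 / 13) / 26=103900 / 209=497.13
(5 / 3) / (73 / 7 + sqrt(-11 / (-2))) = 5110 / 30357 - 245 * sqrt(22) / 30357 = 0.13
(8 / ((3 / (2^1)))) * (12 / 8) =8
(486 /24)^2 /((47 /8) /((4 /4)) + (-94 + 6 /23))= -50301 /10778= -4.67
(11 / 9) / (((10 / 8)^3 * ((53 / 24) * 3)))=5632 / 59625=0.09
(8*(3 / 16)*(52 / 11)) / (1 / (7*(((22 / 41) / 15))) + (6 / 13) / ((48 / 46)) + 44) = 28392 / 193937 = 0.15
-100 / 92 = -25 / 23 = -1.09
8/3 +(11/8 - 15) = -263/24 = -10.96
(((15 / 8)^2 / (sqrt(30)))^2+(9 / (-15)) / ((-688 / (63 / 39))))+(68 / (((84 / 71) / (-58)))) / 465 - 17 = -212457178303 / 8943427584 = -23.76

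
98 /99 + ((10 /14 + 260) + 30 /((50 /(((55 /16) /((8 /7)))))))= 23374291 /88704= 263.51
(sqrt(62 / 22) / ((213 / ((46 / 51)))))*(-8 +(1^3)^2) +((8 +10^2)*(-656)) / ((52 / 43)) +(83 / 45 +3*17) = -34241806 / 585 -322*sqrt(341) / 119493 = -58533.05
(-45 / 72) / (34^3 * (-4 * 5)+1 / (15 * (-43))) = 3225 / 4056172808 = 0.00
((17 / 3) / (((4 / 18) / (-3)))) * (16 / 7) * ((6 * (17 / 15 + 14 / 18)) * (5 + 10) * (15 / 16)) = -197370 / 7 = -28195.71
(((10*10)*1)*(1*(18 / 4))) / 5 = 90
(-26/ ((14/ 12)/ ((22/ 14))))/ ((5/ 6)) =-10296/ 245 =-42.02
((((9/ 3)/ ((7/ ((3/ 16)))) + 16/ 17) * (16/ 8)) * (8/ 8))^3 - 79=-60803327607/ 862801408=-70.47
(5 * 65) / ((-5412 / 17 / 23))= -127075 / 5412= -23.48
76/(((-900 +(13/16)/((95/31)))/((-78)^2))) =-702823680/1367597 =-513.91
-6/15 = -2/5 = -0.40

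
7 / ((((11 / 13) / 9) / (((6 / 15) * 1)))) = 1638 / 55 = 29.78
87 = 87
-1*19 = -19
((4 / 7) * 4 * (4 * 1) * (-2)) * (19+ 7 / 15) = -37376 / 105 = -355.96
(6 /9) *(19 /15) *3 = 38 /15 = 2.53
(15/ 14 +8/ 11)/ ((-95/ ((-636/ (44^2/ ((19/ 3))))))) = 14681/ 372680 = 0.04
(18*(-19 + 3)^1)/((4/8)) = -576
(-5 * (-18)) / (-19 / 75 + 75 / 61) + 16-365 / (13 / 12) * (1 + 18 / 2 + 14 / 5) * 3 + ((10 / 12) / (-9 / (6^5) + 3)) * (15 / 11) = -12829.27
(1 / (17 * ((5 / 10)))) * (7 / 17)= 14 / 289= 0.05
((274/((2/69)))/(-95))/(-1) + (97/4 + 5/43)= 123.87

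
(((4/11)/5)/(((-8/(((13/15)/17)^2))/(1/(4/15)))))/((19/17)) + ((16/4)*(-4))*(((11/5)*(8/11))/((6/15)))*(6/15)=-54574249/2131800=-25.60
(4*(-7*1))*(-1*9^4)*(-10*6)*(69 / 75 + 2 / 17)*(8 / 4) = -1944365472 / 85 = -22874887.91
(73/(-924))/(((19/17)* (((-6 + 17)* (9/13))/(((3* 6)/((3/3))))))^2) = -3565393/10090311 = -0.35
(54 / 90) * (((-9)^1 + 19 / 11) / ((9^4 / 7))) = -112 / 24057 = -0.00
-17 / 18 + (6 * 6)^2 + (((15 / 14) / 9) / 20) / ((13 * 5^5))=26516262503 / 20475000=1295.06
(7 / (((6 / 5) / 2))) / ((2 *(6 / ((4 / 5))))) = 7 / 9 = 0.78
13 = 13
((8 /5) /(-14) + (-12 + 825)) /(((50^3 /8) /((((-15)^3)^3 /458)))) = -14000025825 /3206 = -4366820.28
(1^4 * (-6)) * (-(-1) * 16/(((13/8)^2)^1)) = -6144/169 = -36.36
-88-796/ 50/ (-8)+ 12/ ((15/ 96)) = -921/ 100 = -9.21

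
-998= -998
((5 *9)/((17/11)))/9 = 55/17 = 3.24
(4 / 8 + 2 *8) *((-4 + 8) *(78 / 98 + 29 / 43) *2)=408936 / 2107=194.08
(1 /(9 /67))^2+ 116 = 13885 /81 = 171.42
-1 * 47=-47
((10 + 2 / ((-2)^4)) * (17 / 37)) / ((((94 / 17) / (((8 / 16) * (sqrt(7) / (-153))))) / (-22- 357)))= 57987 * sqrt(7) / 55648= 2.76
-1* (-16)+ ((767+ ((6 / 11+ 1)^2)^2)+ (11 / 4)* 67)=56980113 / 58564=972.95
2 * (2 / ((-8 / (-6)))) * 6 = 18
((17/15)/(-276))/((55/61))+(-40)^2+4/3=364622563/227700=1601.33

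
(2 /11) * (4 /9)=8 /99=0.08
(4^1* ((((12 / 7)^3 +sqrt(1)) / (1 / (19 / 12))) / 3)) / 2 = 39349 / 6174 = 6.37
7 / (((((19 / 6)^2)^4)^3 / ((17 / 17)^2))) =33168669368251318272 / 4898762930960846817716295277921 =0.00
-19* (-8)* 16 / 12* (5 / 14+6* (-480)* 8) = -98056720 / 21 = -4669367.62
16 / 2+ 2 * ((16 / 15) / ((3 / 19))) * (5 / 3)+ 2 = 878 / 27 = 32.52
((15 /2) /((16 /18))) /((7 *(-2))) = -135 /224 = -0.60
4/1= 4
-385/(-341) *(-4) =-140/31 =-4.52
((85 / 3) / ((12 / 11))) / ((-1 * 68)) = -55 / 144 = -0.38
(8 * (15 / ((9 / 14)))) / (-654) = -280 / 981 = -0.29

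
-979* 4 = -3916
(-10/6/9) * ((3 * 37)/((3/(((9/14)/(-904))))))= 185/37968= 0.00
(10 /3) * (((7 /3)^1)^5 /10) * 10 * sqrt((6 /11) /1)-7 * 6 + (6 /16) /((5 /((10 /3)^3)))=-353 /9 + 168070 * sqrt(66) /8019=131.05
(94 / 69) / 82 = 47 / 2829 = 0.02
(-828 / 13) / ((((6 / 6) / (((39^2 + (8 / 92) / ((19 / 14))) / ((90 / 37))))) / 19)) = -9837634 / 13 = -756741.08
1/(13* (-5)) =-1/65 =-0.02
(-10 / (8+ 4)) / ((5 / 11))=-11 / 6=-1.83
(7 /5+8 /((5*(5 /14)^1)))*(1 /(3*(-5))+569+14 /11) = 4610116 /1375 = 3352.81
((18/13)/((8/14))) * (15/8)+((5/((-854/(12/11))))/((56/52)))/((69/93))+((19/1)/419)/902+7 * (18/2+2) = 220319765965755/2702138783344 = 81.54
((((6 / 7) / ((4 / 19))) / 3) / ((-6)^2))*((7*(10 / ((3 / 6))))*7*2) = 73.89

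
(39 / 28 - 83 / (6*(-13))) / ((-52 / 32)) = -5366 / 3549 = -1.51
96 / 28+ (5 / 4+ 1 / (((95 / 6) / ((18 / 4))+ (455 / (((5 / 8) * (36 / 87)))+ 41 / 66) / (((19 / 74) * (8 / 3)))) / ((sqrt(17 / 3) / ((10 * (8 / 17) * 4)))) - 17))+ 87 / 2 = 148628690531640 * sqrt(51) / 21603771055832793469+ 29143487179141340959685 / 604905589563318217132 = 48.18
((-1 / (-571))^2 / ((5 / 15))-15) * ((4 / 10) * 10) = -19562448 / 326041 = -60.00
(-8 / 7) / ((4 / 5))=-10 / 7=-1.43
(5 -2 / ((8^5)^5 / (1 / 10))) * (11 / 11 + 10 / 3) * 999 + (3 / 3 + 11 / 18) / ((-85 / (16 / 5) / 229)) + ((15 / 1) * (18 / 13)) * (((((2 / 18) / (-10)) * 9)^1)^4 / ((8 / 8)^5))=203176429962803046632574168032891 / 9392786934427724330041344000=21631.11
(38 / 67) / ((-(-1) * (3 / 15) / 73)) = 207.01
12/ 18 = 0.67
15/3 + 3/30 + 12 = 171/10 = 17.10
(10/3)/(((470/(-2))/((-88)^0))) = -2/141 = -0.01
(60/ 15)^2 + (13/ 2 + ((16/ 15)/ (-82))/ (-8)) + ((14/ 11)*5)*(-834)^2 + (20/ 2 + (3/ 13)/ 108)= 4671249287321/ 1055340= 4426297.96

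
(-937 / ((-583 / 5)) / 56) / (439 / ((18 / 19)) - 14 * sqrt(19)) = 0.00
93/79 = 1.18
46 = 46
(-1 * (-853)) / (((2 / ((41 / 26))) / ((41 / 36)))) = 1433893 / 1872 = 765.97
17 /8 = 2.12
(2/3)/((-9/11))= -22/27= -0.81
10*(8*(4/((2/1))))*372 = 59520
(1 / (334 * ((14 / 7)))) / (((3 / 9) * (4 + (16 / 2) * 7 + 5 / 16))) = 12 / 161155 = 0.00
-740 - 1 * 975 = -1715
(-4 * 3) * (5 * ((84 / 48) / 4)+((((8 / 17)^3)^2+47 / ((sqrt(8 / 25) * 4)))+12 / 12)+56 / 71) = -705 * sqrt(2) / 4 - 327981584271 / 6855069596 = -297.10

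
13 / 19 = 0.68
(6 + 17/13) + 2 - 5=56/13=4.31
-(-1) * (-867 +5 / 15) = -2600 / 3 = -866.67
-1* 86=-86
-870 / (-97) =870 / 97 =8.97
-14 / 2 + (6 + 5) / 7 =-38 / 7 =-5.43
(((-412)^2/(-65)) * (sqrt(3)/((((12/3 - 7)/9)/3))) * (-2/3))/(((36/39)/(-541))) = 15905683.07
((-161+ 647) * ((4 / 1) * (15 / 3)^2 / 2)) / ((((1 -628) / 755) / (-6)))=36693000 / 209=175564.59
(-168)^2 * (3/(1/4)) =338688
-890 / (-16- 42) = 445 / 29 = 15.34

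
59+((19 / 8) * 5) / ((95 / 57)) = 529 / 8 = 66.12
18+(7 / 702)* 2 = 6325 / 351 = 18.02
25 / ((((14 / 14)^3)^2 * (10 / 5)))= 25 / 2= 12.50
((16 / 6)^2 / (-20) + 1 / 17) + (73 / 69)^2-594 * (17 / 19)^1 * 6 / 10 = -489116144 / 1537803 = -318.06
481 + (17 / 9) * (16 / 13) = 56549 / 117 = 483.32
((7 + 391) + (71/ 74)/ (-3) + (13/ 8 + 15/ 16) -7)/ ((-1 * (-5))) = 698399/ 8880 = 78.65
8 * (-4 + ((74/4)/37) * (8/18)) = -272/9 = -30.22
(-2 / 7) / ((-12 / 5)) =5 / 42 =0.12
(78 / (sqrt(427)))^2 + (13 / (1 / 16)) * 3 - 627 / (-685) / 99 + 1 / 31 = 17362780048 / 27202035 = 638.29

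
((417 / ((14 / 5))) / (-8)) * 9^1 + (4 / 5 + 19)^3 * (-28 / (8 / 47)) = -1277081.03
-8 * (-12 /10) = 48 /5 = 9.60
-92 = -92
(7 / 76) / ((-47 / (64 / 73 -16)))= 1932 / 65189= 0.03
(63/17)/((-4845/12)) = -252/27455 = -0.01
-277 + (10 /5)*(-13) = -303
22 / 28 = 0.79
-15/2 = -7.50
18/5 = 3.60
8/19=0.42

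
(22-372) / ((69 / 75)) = -8750 / 23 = -380.43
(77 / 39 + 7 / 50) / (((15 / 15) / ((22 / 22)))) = 4123 / 1950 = 2.11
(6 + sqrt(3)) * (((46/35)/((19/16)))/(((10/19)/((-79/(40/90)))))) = -392472/175 - 65412 * sqrt(3)/175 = -2890.11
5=5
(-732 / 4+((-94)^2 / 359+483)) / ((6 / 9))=174804 / 359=486.92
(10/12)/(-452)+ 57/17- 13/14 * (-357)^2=-118342.15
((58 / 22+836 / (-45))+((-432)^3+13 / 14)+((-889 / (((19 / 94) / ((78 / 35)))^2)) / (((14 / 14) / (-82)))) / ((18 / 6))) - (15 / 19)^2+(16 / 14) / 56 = -6800624980393933 / 87560550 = -77667682.31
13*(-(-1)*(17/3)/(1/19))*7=29393/3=9797.67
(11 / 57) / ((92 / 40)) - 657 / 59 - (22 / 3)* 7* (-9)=34880401 / 77349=450.95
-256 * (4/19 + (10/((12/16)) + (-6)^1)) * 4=-440320/57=-7724.91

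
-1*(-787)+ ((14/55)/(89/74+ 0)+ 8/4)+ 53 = 4122626/4895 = 842.21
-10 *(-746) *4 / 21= 29840 / 21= 1420.95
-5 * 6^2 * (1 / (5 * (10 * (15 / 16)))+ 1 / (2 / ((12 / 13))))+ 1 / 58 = -86.90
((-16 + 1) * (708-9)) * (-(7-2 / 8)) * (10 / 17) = 1415475 / 34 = 41631.62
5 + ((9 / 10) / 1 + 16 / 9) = 691 / 90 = 7.68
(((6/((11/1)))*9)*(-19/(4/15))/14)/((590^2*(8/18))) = -13851/85771840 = -0.00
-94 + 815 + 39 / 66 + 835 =34245 / 22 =1556.59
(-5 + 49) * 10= 440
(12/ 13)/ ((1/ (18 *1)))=216/ 13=16.62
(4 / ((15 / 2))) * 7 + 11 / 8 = 613 / 120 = 5.11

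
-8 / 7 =-1.14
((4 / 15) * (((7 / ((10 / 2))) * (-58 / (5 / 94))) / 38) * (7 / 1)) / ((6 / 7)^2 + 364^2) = -6545126 / 11564480625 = -0.00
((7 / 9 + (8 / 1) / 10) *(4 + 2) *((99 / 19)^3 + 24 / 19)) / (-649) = -2.08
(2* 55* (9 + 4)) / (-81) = -1430 / 81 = -17.65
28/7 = 4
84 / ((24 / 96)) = 336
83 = 83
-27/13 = -2.08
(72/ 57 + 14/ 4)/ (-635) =-181/ 24130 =-0.01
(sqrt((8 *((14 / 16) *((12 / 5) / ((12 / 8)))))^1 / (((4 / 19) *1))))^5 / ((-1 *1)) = -70756 *sqrt(1330) / 125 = -20643.30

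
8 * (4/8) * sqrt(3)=4 * sqrt(3)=6.93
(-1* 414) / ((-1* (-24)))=-69 / 4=-17.25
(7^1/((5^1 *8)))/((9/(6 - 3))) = 7/120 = 0.06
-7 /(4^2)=-7 /16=-0.44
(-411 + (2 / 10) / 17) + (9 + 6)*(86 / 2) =19891 / 85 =234.01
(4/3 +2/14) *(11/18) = 341/378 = 0.90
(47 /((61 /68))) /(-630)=-0.08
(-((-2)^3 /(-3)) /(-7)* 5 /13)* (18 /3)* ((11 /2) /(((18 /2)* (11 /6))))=80 /273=0.29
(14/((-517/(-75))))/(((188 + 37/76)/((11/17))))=1064/152609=0.01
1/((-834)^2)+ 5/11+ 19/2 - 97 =-665994859/7651116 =-87.05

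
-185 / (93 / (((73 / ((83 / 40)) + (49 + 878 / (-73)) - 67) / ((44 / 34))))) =-16366580 / 2066119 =-7.92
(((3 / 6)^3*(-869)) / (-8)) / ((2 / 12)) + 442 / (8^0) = 16751 / 32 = 523.47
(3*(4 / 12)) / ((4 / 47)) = 47 / 4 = 11.75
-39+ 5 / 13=-502 / 13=-38.62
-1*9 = -9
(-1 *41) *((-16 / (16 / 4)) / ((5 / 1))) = 164 / 5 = 32.80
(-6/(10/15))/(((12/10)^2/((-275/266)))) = 6875/1064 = 6.46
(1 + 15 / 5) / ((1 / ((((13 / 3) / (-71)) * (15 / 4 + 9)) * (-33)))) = 7293 / 71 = 102.72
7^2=49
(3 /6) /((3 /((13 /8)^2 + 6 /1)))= 553 /384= 1.44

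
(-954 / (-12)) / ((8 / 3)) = 477 / 16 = 29.81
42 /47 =0.89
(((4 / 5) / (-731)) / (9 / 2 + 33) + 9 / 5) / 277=0.01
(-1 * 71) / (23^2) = -71 / 529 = -0.13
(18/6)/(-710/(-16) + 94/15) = 360/6077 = 0.06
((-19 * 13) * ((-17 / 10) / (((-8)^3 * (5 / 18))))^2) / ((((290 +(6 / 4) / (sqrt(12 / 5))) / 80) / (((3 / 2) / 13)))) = -38695077 / 34446976000 +1334313 * sqrt(15) / 1377879040000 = -0.00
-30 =-30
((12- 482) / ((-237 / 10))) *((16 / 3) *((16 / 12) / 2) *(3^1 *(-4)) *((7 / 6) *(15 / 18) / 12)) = -1316000 / 19197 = -68.55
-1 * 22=-22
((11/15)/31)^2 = 121/216225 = 0.00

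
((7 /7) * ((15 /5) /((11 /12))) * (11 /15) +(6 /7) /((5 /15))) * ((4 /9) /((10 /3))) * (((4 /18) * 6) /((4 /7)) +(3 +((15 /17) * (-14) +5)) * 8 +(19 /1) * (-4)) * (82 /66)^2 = -98082988 /883575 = -111.01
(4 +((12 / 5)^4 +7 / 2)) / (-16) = -50847 / 20000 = -2.54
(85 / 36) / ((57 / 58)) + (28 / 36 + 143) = 149981 / 1026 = 146.18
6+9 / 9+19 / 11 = 8.73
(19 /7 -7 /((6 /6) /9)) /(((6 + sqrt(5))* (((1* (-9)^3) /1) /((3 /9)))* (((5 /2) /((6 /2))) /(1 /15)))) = 0.00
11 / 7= 1.57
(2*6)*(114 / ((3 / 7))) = 3192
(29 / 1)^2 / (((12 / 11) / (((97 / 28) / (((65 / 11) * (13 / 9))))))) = 29612451 / 94640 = 312.90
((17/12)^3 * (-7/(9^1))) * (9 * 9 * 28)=-240737/48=-5015.35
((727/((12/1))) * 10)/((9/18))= 3635/3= 1211.67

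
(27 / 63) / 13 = 3 / 91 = 0.03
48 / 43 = 1.12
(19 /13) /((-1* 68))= -19 /884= -0.02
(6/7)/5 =6/35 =0.17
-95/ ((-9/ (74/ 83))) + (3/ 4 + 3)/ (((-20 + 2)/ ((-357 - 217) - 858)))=229885/ 747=307.74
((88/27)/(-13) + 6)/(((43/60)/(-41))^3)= -1112660624000/1033591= -1076499.92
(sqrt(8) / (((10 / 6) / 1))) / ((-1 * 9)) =-2 * sqrt(2) / 15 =-0.19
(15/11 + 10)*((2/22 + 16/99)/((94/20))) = 31250/51183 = 0.61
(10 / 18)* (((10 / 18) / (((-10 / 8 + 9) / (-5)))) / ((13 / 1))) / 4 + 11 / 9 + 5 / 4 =322303 / 130572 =2.47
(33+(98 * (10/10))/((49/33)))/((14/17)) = 1683/14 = 120.21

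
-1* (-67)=67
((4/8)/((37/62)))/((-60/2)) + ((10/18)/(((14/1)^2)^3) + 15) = 187700039101/12536677440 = 14.97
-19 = -19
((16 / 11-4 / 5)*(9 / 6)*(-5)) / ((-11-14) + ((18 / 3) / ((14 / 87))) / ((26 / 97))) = -9828 / 228437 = -0.04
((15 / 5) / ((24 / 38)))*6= 57 / 2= 28.50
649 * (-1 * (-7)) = 4543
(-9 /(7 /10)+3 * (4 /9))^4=17635.36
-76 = -76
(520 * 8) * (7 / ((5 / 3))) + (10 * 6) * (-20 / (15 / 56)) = 12992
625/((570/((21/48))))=875/1824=0.48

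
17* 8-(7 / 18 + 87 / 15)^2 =791351 / 8100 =97.70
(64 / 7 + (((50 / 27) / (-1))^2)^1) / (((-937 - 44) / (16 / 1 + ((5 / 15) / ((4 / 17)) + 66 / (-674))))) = -1123323443 / 5061109473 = -0.22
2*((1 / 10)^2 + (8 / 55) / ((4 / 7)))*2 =291 / 275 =1.06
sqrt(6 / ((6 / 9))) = 3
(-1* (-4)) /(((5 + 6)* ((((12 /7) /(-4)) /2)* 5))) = -56 /165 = -0.34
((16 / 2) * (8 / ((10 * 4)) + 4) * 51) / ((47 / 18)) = 154224 / 235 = 656.27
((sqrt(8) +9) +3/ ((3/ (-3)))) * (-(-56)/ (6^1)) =56 * sqrt(2)/ 3 +56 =82.40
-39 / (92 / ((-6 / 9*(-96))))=-624 / 23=-27.13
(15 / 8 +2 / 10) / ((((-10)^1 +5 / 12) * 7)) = -249 / 8050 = -0.03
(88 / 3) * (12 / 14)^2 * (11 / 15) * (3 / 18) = 1936 / 735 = 2.63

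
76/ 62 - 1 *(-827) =25675/ 31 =828.23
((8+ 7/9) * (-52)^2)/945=213616/8505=25.12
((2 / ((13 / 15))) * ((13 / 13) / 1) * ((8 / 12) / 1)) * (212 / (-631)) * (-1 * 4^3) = 271360 / 8203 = 33.08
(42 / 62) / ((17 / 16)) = 336 / 527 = 0.64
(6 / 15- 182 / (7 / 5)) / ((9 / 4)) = -57.60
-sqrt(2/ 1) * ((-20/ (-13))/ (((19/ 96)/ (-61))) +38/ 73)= 8540374 * sqrt(2)/ 18031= 669.84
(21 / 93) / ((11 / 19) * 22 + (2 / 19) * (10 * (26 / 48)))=798 / 47027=0.02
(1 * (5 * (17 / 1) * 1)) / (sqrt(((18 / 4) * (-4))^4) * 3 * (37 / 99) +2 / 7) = 6545 / 27994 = 0.23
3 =3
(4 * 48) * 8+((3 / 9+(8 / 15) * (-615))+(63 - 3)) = 3805 / 3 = 1268.33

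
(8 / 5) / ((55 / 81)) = 648 / 275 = 2.36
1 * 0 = 0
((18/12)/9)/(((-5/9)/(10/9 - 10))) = 8/3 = 2.67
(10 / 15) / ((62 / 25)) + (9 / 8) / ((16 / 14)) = 7459 / 5952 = 1.25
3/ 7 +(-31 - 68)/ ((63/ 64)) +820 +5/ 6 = 30269/ 42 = 720.69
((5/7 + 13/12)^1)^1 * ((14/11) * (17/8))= 2567/528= 4.86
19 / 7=2.71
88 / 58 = 44 / 29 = 1.52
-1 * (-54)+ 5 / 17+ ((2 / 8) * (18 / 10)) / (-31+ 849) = 15100433 / 278120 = 54.29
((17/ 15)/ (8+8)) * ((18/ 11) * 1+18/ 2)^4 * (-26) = -13804302447/ 585640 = -23571.31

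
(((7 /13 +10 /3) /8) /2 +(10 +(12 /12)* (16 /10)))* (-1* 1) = -36947 /3120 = -11.84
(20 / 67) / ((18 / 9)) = 10 / 67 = 0.15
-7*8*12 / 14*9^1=-432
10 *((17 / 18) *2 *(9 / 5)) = 34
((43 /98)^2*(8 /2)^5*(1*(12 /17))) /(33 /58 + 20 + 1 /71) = 23390767104 /3459689737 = 6.76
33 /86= 0.38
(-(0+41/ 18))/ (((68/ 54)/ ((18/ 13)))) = -1107/ 442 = -2.50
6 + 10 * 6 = 66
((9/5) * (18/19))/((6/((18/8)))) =243/380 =0.64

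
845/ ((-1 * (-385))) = 169/ 77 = 2.19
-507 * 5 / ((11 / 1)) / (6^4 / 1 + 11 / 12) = -0.18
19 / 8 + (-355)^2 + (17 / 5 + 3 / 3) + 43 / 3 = 126046.11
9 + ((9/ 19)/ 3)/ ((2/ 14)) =192/ 19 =10.11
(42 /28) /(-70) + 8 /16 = 67 /140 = 0.48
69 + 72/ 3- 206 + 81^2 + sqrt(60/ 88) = sqrt(330)/ 22 + 6448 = 6448.83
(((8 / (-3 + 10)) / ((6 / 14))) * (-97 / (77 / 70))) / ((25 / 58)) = -90016 / 165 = -545.55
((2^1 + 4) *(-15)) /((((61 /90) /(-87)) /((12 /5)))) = 1691280 /61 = 27725.90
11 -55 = -44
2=2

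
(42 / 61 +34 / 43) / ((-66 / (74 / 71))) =-143560 / 6145689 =-0.02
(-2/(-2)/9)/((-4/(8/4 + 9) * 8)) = -11/288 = -0.04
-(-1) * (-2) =-2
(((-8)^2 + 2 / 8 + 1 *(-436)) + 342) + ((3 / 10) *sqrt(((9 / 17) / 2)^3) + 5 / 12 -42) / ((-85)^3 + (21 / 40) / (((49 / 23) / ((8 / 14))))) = -107428617107 / 3611054172 -3969 *sqrt(34) / 347864885236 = -29.75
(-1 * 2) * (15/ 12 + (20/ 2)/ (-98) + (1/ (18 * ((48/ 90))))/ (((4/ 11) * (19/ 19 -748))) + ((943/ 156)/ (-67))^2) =-6161766502301/ 2665779506208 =-2.31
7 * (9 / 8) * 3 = 189 / 8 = 23.62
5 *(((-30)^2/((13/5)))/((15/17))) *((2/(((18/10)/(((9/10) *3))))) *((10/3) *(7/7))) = 255000/13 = 19615.38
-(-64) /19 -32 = -544 /19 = -28.63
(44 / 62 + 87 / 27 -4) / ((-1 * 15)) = 19 / 4185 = 0.00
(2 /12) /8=1 /48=0.02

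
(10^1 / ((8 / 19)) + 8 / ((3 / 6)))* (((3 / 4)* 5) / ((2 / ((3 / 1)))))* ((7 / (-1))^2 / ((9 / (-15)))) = -584325 / 32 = -18260.16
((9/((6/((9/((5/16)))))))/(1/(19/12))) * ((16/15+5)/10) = 5187/125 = 41.50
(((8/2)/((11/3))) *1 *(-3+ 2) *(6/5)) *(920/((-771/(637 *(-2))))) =-5625984/2827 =-1990.09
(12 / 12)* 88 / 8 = 11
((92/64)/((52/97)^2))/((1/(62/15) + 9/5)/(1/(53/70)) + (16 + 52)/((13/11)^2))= 0.10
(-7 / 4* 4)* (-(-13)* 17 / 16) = -1547 / 16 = -96.69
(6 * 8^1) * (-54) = -2592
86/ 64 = 43/ 32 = 1.34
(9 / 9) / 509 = 1 / 509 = 0.00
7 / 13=0.54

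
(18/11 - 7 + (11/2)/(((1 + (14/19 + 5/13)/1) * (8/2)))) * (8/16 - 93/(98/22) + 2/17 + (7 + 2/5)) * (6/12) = 3327561749/109746560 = 30.32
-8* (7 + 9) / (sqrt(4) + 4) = -21.33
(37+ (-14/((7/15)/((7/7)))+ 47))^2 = 2916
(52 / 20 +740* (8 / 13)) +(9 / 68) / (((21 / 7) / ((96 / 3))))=459.40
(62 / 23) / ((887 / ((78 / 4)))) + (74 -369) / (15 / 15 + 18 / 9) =-6014668 / 61203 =-98.27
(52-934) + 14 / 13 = -11452 / 13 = -880.92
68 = 68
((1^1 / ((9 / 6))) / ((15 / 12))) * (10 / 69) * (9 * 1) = 0.70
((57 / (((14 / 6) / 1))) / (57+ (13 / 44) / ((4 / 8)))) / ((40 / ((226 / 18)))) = 23617 / 177380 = 0.13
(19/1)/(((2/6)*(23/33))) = 1881/23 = 81.78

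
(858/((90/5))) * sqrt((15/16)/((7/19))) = 143 * sqrt(1995)/84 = 76.04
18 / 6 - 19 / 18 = 35 / 18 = 1.94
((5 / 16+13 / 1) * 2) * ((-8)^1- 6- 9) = -4899 / 8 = -612.38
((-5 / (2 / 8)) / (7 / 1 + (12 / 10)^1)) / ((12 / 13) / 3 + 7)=-260 / 779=-0.33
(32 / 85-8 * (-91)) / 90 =30956 / 3825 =8.09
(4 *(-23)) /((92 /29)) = -29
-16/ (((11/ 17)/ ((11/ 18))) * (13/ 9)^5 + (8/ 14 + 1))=-12492144/ 6425009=-1.94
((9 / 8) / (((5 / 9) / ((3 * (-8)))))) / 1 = -243 / 5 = -48.60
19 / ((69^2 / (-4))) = -76 / 4761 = -0.02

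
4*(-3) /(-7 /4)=6.86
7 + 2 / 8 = 29 / 4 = 7.25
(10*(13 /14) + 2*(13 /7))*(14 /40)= 91 /20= 4.55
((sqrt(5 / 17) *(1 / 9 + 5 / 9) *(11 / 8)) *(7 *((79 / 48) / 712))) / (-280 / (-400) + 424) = 30415 *sqrt(85) / 14804838144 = 0.00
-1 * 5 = -5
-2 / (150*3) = -1 / 225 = -0.00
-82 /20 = -4.10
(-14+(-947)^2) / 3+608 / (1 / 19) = 310483.67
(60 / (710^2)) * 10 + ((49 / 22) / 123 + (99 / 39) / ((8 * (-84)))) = 0.02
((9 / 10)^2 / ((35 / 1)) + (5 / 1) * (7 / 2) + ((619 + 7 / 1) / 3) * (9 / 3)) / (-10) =-2252331 / 35000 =-64.35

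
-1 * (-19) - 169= -150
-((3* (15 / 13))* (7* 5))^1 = -1575 / 13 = -121.15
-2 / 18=-1 / 9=-0.11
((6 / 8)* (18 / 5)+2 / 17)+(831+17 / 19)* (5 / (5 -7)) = -6708449 / 3230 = -2076.92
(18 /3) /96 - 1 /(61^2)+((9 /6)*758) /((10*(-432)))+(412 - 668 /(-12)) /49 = 2453106599 /262553760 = 9.34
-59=-59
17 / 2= 8.50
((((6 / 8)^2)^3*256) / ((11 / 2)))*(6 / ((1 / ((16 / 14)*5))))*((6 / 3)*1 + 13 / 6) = 91125 / 77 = 1183.44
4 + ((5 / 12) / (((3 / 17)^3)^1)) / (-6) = -16789 / 1944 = -8.64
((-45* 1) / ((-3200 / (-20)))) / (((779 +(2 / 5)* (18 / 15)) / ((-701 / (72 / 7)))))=122675 / 4988672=0.02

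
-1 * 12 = -12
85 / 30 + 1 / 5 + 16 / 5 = 6.23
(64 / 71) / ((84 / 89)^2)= 31684 / 31311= 1.01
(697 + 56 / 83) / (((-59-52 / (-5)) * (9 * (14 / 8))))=-1158140 / 1270647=-0.91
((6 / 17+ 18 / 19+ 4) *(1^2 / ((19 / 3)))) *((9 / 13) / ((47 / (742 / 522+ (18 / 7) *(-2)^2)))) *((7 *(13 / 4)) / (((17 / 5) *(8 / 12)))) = 205976070 / 142200427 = 1.45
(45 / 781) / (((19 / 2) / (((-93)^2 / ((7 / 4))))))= 3113640 / 103873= 29.98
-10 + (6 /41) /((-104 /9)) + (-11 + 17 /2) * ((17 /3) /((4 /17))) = -898267 /12792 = -70.22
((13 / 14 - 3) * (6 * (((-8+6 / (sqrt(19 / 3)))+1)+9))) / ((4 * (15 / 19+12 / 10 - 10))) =8265 / 10654+1305 * sqrt(57) / 10654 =1.70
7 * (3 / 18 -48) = -2009 / 6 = -334.83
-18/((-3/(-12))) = -72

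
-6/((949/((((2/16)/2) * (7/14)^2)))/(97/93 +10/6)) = -63/235352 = -0.00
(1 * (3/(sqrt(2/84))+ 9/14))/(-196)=-3 * sqrt(42)/196 - 9/2744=-0.10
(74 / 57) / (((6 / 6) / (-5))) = -370 / 57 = -6.49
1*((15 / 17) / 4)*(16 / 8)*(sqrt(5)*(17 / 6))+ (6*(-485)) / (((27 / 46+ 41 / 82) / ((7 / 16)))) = -46851 / 40+ 5*sqrt(5) / 4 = -1168.48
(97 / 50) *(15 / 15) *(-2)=-97 / 25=-3.88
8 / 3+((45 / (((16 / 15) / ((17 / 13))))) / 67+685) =688.49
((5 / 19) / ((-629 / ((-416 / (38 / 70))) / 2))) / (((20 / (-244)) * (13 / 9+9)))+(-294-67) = -3860673163 / 10672243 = -361.75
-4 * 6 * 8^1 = -192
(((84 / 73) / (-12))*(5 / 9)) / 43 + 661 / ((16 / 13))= 242760283 / 452016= 537.06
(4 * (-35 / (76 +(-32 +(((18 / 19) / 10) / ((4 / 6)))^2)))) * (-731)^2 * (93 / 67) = -251161425942000 / 106471643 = -2358951.35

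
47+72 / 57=917 / 19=48.26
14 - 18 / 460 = 3211 / 230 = 13.96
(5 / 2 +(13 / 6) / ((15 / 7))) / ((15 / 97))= 15326 / 675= 22.71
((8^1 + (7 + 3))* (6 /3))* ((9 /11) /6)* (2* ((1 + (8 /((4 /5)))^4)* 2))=2160216 /11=196383.27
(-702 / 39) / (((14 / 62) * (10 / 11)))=-3069 / 35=-87.69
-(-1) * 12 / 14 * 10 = 60 / 7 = 8.57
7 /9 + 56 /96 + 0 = 49 /36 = 1.36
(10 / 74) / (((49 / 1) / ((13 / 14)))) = 65 / 25382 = 0.00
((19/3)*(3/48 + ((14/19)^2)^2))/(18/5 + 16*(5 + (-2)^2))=3724885/242973216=0.02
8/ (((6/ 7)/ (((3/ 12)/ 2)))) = 7/ 6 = 1.17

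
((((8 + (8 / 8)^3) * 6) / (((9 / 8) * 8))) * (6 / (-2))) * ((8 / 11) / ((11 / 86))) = -12384 / 121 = -102.35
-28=-28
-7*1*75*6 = -3150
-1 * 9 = -9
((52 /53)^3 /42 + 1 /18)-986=-18494419009 /18758502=-985.92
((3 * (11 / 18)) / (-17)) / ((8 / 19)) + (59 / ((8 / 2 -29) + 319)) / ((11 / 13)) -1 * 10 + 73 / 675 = -980777891 / 98960400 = -9.91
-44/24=-1.83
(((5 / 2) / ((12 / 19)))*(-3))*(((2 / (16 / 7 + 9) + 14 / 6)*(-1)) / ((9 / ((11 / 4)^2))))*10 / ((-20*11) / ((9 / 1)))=-621775 / 60672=-10.25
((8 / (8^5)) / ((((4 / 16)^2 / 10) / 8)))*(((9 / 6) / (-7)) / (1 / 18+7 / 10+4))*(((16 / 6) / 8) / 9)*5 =-125 / 47936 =-0.00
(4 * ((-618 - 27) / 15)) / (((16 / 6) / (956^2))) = -58948872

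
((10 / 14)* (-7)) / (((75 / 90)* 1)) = -6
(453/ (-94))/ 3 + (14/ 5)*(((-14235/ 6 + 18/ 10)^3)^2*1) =58405735340976360193765433121/ 117500000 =497070088008309448457.58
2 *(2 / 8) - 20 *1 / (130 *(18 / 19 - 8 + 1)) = 1571 / 2990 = 0.53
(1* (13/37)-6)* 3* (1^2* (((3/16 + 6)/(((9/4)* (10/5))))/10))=-6897/2960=-2.33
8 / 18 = 4 / 9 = 0.44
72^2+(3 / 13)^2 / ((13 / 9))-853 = 9515288 / 2197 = 4331.04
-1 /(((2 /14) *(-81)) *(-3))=-7 /243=-0.03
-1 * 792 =-792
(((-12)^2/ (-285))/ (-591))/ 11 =0.00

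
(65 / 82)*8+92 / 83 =25352 / 3403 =7.45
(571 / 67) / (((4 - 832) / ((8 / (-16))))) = 571 / 110952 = 0.01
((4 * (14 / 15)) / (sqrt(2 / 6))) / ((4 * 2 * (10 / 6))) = 7 * sqrt(3) / 25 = 0.48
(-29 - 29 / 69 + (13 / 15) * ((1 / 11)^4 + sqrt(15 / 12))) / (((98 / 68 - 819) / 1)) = 5052598934 / 140406677565 - 221 * sqrt(5) / 416955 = 0.03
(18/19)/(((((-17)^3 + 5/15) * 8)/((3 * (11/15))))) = -297/5600440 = -0.00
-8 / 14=-4 / 7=-0.57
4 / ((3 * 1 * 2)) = 2 / 3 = 0.67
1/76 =0.01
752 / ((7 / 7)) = 752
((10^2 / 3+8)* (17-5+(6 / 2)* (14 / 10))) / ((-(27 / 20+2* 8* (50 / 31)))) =-415152 / 16837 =-24.66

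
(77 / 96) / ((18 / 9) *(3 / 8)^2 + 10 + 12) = 77 / 2139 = 0.04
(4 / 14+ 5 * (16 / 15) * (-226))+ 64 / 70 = -18062 / 15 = -1204.13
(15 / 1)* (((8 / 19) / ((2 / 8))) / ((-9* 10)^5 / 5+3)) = -160 / 7479539981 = -0.00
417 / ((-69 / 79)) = -10981 / 23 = -477.43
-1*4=-4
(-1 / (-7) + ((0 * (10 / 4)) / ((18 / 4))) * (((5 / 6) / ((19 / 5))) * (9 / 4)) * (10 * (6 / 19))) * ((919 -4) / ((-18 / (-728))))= 15860 / 3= 5286.67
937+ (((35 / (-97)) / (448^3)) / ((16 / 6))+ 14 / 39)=937.36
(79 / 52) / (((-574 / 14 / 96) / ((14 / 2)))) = -24.90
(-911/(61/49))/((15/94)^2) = -394430204/13725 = -28738.08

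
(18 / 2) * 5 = 45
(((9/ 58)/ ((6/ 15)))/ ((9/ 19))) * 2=95/ 58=1.64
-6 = -6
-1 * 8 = -8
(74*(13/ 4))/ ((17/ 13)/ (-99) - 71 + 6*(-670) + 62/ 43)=-26619021/ 452641936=-0.06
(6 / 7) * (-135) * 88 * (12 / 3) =-285120 / 7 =-40731.43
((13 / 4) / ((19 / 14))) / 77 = 0.03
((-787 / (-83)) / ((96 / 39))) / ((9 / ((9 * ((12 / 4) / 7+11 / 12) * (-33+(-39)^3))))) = -2859042719 / 9296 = -307556.23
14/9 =1.56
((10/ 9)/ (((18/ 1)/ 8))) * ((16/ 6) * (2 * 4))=2560/ 243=10.53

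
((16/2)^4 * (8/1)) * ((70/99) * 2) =46338.59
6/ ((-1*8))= -3/ 4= -0.75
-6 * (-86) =516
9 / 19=0.47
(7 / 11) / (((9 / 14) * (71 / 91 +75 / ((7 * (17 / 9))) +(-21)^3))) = -21658 / 202480245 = -0.00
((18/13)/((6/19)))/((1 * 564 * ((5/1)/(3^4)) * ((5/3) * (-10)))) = -4617/611000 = -0.01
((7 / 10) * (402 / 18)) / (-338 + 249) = -469 / 2670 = -0.18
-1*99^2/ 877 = -11.18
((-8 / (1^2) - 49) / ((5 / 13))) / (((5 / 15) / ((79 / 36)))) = -975.65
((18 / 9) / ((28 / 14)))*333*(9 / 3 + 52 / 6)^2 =45325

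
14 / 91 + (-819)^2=670761.15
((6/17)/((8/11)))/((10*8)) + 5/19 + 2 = 234547/103360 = 2.27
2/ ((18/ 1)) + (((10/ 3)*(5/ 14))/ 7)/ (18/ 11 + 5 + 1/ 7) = 0.14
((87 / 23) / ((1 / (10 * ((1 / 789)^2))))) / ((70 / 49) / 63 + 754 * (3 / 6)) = 42630 / 264512008829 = 0.00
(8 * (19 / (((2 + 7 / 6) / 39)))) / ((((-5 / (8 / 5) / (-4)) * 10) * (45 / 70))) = 46592 / 125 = 372.74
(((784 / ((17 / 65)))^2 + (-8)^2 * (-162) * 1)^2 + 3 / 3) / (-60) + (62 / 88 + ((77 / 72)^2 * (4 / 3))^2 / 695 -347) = -12959661697948139538347291269 / 9652186122036480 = -1342665955058.67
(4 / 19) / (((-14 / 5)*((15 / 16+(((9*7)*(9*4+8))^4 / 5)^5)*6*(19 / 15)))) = -1250000 / 29012806624636678036909583585598450695129553800753503025658153239781012357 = -0.00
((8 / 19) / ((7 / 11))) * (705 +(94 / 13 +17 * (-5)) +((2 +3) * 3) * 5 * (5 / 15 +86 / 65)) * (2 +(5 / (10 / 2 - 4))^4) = 28369176 / 91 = 311749.19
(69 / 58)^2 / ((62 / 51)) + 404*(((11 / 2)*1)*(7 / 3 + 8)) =22961.83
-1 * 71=-71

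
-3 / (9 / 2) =-2 / 3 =-0.67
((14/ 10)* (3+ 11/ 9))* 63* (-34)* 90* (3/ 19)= -179928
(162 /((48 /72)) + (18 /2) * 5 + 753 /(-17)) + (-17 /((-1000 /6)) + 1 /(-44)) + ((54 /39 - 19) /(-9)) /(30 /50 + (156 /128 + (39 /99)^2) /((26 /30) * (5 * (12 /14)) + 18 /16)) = 390001296401802 /1585374522875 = 246.00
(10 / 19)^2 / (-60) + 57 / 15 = 20552 / 5415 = 3.80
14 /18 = 7 /9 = 0.78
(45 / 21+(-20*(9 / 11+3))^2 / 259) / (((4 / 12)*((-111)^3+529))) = -2318265 / 42843609578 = -0.00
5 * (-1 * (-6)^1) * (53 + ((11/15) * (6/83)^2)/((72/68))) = 10954258/6889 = 1590.11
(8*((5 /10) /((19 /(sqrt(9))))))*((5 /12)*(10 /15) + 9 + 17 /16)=1489 /228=6.53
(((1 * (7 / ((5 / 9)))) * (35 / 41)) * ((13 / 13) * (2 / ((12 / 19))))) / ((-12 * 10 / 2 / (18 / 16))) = -0.64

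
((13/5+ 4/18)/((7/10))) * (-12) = -1016/21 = -48.38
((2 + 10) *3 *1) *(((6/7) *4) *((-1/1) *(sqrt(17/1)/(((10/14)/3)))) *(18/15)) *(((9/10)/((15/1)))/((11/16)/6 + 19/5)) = -2239488 *sqrt(17)/234875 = -39.31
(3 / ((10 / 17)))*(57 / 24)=969 / 80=12.11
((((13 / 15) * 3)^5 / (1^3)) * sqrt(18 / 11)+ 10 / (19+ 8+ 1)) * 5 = 25 / 14+ 1113879 * sqrt(22) / 6875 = 761.72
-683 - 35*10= -1033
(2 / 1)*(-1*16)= -32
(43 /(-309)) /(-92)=43 /28428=0.00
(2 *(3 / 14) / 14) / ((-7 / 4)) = -0.02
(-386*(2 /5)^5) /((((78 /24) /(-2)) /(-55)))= -1086976 /8125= -133.78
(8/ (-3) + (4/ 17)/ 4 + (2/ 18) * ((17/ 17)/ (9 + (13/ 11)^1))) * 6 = -44501/ 2856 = -15.58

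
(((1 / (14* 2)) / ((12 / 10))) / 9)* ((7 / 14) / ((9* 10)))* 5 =5 / 54432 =0.00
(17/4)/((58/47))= 799/232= 3.44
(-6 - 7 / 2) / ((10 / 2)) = -19 / 10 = -1.90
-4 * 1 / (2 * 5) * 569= -1138 / 5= -227.60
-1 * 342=-342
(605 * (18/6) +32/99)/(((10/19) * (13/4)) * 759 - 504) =6829246/2988117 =2.29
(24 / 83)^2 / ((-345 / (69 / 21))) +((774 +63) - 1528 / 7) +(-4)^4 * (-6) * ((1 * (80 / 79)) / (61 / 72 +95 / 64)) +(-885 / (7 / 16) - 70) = -54776770733459 / 25581578155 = -2141.26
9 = 9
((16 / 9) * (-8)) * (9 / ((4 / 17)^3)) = -9826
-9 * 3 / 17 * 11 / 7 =-297 / 119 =-2.50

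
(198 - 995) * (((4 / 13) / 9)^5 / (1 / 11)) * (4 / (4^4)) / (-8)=17534 / 21924480357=0.00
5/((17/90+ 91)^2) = 40500/67354849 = 0.00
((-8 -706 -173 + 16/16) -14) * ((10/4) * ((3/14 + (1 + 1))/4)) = -34875/28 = -1245.54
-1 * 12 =-12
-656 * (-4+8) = -2624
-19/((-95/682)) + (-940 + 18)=-3928/5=-785.60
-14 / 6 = -7 / 3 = -2.33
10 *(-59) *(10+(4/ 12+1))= -20060/ 3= -6686.67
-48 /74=-24 /37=-0.65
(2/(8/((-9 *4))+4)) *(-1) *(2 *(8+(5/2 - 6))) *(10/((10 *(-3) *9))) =3/17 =0.18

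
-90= -90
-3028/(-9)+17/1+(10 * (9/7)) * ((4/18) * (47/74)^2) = 30582928/86247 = 354.60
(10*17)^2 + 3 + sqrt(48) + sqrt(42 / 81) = sqrt(42) / 9 + 4*sqrt(3) + 28903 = 28910.65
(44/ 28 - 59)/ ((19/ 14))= -804/ 19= -42.32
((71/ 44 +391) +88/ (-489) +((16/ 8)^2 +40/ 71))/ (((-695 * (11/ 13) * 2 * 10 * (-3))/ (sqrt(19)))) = 7884070961 * sqrt(19)/ 700726633200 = 0.05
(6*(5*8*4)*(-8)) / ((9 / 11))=-28160 / 3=-9386.67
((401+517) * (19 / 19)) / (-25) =-918 / 25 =-36.72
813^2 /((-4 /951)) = -157145379.75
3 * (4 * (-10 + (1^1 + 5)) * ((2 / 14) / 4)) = -12 / 7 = -1.71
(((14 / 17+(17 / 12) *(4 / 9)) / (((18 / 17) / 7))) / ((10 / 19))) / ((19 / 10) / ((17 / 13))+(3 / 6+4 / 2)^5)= 1723528 / 9358173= 0.18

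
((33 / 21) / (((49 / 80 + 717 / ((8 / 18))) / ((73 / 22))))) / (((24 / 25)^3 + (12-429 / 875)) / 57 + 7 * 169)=216718750 / 79365682940851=0.00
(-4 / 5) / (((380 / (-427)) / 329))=140483 / 475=295.75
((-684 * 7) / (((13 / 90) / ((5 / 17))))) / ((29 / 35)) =-75411000 / 6409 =-11766.42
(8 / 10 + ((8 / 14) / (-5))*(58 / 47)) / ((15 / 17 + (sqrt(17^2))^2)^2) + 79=788995349999 / 9987281920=79.00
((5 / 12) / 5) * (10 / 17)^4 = 2500 / 250563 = 0.01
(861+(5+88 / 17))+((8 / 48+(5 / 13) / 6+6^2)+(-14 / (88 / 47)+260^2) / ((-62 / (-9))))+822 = 6958066091 / 602888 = 11541.23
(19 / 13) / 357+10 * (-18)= -835361 / 4641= -180.00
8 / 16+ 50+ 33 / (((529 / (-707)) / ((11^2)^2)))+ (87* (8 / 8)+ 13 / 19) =-12977610719 / 20102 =-645588.04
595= 595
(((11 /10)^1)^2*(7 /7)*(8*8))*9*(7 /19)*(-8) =-975744 /475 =-2054.20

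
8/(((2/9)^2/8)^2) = 209952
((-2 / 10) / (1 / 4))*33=-132 / 5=-26.40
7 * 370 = 2590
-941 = -941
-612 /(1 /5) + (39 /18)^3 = -658763 /216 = -3049.83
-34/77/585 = -34/45045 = -0.00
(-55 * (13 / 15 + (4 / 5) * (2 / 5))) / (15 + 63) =-979 / 1170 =-0.84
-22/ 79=-0.28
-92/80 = -23/20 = -1.15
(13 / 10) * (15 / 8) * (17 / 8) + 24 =3735 / 128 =29.18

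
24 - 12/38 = 450/19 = 23.68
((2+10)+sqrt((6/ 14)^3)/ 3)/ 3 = sqrt(21)/ 147+4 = 4.03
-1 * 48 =-48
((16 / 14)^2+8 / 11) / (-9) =-1096 / 4851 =-0.23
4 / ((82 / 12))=24 / 41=0.59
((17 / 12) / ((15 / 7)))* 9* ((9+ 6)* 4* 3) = 1071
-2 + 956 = 954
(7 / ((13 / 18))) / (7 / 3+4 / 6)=42 / 13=3.23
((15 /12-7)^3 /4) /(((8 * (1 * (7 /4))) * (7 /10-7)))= 60835 /112896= 0.54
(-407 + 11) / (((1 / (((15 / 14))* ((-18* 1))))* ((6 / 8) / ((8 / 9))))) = 63360 / 7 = 9051.43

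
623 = 623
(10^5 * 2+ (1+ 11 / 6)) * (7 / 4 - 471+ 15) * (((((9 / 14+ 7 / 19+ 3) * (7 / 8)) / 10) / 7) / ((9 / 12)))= -332359965509 / 54720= -6073829.78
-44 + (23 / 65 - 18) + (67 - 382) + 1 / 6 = -146827 / 390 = -376.48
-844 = -844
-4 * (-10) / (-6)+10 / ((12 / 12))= 10 / 3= 3.33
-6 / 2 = -3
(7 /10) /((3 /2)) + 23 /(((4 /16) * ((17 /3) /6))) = 24959 /255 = 97.88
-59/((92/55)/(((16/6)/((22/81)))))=-7965/23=-346.30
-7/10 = -0.70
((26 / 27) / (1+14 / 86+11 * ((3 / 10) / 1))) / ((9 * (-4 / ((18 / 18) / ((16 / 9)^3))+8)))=-8385 / 5062322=-0.00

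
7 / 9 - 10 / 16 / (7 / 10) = -29 / 252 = -0.12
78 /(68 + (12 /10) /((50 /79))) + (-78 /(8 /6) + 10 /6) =-55.72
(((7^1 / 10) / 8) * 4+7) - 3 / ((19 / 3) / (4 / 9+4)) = 1993 / 380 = 5.24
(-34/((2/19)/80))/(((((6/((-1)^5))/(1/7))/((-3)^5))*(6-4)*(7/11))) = -5755860/49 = -117466.53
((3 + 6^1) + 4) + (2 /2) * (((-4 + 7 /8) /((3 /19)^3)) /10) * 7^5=-576390449 /432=-1334237.15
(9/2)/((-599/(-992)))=4464/599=7.45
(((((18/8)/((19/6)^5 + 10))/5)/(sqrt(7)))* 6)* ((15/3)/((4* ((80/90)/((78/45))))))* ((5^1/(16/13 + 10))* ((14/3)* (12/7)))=13305708* sqrt(7)/1305021949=0.03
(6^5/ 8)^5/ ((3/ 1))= 289207845356544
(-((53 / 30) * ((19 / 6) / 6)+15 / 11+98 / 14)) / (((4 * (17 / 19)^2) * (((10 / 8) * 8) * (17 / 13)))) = -518280841 / 2334657600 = -0.22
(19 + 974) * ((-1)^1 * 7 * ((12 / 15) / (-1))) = 27804 / 5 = 5560.80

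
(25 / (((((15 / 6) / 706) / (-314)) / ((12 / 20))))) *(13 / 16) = -2161419 / 2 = -1080709.50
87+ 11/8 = 707/8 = 88.38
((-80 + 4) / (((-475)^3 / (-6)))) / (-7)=24 / 39484375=0.00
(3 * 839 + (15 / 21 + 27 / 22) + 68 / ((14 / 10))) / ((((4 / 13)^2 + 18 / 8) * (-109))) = -133644186 / 13302905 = -10.05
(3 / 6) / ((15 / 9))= 3 / 10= 0.30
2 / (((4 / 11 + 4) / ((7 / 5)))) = 77 / 120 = 0.64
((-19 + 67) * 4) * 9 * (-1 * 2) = -3456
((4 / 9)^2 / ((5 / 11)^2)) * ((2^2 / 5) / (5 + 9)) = 3872 / 70875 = 0.05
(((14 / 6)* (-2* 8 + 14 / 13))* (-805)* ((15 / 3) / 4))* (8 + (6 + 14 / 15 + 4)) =77616490 / 117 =663388.80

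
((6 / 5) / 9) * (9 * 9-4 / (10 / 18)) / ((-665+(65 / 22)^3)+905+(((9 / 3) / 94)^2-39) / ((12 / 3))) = 11572544544 / 301123116625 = 0.04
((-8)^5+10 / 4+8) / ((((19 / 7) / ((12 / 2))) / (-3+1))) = 2751630 / 19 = 144822.63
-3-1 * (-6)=3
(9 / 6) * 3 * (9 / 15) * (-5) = -27 / 2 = -13.50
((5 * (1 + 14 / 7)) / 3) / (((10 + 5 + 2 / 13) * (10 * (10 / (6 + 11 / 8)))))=767 / 31520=0.02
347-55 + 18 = 310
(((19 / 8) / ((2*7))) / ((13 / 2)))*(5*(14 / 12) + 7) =209 / 624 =0.33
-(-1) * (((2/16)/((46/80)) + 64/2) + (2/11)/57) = 464653/14421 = 32.22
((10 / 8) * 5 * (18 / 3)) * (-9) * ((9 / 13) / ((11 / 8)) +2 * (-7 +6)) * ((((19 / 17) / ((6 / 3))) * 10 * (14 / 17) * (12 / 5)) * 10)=2305422000 / 41327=55784.89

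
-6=-6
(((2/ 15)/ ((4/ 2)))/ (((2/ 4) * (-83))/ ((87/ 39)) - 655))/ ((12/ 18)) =-29/ 195345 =-0.00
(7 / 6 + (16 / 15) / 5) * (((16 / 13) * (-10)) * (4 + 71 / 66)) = -12328 / 143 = -86.21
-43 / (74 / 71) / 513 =-3053 / 37962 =-0.08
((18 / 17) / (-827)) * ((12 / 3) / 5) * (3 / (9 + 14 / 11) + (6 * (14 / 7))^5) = -254.87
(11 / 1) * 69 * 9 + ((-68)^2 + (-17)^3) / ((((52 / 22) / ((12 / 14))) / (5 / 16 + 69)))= -630597 / 1456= -433.10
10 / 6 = 5 / 3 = 1.67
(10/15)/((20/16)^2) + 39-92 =-3943/75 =-52.57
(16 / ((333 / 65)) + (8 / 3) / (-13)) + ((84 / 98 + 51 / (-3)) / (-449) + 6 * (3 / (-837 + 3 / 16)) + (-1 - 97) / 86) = 1.79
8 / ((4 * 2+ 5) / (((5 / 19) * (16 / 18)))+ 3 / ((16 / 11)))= 0.14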